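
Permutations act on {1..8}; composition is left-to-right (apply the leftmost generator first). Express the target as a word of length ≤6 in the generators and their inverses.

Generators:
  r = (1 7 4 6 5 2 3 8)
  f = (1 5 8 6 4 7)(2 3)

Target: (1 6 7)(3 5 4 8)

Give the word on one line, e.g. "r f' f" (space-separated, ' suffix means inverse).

  after f': (1 7 4 6 8 5)(2 3)
  after r: (1 4 5 7 6)(2 8)
  after r: (1 6 7 5 4 2)(3 8)
  after f: (1 4 3 6)(2 5 7 8)
  after r: (1 6 7)(3 5 4 8)

f' r r f r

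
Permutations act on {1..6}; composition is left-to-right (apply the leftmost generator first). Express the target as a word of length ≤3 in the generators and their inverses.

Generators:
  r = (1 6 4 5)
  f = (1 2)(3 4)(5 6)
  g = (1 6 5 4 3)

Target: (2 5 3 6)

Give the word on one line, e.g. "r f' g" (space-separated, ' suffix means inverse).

f r f'

  after f: (1 2)(3 4)(5 6)
  after r: (1 2 6)(3 5 4)
  after f': (2 5 3 6)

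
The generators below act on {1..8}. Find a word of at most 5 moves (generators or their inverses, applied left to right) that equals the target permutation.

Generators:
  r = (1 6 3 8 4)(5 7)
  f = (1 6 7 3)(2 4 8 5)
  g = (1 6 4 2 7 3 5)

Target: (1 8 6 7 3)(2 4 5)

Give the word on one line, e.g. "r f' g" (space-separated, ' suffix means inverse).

  after g': (1 5 3 7 2 4 6)
  after f': (1 8 4)(3 6)(5 7)
  after g': (1 8 6 7 3)(2 4 5)

g' f' g'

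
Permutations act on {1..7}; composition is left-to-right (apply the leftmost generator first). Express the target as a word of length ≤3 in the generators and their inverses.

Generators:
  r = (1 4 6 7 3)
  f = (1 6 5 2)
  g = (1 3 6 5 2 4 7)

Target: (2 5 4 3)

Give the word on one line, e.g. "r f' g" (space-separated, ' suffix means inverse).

r f' r'

  after r: (1 4 6 7 3)
  after f': (1 4)(2 5 6 7 3)
  after r': (2 5 4 3)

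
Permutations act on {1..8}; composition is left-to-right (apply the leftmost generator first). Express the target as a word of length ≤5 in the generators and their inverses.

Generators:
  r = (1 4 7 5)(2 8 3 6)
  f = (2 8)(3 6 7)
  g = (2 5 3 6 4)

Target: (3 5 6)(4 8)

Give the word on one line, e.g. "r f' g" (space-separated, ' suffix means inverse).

r f r' g g

  after r: (1 4 7 5)(2 8 3 6)
  after f: (1 4 3 7 5)(6 8)
  after r': (2 6)(3 4 8)
  after g: (2 4 8 6 5 3)
  after g: (3 5 6)(4 8)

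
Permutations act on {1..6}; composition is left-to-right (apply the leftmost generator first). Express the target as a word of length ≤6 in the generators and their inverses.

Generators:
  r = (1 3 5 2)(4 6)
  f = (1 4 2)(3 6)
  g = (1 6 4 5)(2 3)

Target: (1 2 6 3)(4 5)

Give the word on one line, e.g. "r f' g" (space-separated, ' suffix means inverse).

r' g' r g r'

  after r': (1 2 5 3)(4 6)
  after g': (1 3 5 2 4)
  after r: (1 5)(2 6 4 3)
  after g: (2 4)(5 6)
  after r': (1 2 6 3)(4 5)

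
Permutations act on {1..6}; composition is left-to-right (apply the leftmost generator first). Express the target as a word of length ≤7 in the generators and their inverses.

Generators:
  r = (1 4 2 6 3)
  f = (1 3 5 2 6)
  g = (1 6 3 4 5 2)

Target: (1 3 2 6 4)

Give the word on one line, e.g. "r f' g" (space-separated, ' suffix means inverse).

g' f f r g'

  after g': (1 2 5 4 3 6)
  after f: (1 6 3)(4 5)
  after f: (2 6 5 4)
  after r: (1 4 6 5 2 3)
  after g': (1 3 2 6 4)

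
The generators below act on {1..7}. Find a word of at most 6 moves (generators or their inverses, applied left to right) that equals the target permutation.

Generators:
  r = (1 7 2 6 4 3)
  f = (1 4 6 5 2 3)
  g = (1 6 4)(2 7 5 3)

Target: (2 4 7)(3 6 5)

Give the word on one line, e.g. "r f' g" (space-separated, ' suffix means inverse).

  after r: (1 7 2 6 4 3)
  after g: (1 5 3 6)(2 4)
  after f': (1 6 3 4 5 2)
  after g': (2 4 7)(3 6 5)

r g f' g'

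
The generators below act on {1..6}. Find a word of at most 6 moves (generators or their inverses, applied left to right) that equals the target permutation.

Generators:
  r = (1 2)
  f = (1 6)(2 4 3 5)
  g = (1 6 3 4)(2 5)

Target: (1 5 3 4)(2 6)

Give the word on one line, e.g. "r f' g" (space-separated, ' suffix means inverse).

  after f': (1 6)(2 5 3 4)
  after r: (1 6 2 5 3 4)
  after f: (4 6)
  after r: (1 2)(4 6)
  after f': (1 5 3 4)(2 6)

f' r f r f'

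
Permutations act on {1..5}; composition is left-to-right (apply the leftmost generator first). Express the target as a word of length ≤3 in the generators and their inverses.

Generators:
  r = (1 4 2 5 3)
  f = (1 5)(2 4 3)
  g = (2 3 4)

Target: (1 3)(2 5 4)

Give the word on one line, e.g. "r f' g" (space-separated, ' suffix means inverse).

g' f' r

  after g': (2 4 3)
  after f': (1 5)
  after r: (1 3)(2 5 4)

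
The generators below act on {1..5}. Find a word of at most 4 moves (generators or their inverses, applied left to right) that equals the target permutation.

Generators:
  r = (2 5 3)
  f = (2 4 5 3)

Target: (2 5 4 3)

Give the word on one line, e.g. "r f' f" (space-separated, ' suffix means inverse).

r r f r

  after r: (2 5 3)
  after r: (2 3 5)
  after f: (4 5)
  after r: (2 5 4 3)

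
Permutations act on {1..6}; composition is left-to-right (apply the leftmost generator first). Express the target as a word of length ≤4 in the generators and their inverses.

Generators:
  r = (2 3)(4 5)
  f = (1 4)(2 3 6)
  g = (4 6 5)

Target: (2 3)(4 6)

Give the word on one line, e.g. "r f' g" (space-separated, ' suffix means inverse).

r g'

  after r: (2 3)(4 5)
  after g': (2 3)(4 6)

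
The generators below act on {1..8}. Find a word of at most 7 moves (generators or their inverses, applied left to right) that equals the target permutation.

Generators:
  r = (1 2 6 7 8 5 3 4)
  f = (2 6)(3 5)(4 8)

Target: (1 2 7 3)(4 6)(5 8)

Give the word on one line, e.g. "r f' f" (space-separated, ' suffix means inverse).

  after r: (1 2 6 7 8 5 3 4)
  after f': (1 6 7 4)(3 8)
  after f': (1 2 6 7 8 5 3 4)
  after r: (1 6 8 3)(2 7 5 4)
  after f: (1 2 7 3)(4 6)(5 8)

r f' f' r f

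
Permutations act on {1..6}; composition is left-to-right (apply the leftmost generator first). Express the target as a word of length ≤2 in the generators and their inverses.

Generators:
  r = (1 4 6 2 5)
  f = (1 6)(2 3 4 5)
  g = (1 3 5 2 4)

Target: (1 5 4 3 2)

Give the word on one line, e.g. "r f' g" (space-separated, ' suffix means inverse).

g g

  after g: (1 3 5 2 4)
  after g: (1 5 4 3 2)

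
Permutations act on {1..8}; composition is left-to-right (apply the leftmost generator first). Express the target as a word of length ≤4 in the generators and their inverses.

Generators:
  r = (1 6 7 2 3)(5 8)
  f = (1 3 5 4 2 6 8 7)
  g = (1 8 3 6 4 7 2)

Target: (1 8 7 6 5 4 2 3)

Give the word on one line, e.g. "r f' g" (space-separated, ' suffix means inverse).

r' f g' r

  after r': (1 3 2 7 6)(5 8)
  after f: (1 5 7 8 4 2)(3 6)
  after g': (1 5 4 7)(6 8)
  after r: (1 8 7 6 5 4 2 3)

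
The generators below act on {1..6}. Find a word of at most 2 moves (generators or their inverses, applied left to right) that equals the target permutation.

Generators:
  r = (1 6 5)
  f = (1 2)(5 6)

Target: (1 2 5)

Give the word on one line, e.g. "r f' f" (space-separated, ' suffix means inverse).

  after f': (1 2)(5 6)
  after r': (1 2 5)

f' r'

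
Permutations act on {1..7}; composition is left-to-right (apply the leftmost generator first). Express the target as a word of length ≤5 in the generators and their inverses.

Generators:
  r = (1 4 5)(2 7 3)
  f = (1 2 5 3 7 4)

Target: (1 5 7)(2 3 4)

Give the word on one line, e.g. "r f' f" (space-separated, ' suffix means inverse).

f r' r' r' f

  after f: (1 2 5 3 7 4)
  after r': (1 3 2 4 5 7)
  after r': (1 7 5 2)
  after r': (1 2 5 3 7 4)
  after f: (1 5 7)(2 3 4)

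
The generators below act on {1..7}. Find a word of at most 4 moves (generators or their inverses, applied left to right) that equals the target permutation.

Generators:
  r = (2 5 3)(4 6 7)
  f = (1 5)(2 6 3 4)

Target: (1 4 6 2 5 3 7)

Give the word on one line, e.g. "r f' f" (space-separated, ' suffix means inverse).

r f' r' f'

  after r: (2 5 3)(4 6 7)
  after f': (1 5 6 7 3 4 2)
  after r': (1 2)(3 7 5 4)
  after f': (1 4 6 2 5 3 7)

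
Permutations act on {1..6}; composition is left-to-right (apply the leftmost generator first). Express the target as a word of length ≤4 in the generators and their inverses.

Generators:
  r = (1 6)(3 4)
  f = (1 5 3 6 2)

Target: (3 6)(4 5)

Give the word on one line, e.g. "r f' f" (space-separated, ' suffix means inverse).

  after f': (1 2 6 3 5)
  after r: (1 2)(3 5 6 4)
  after f': (1 6 4 5 3)
  after r': (3 6)(4 5)

f' r f' r'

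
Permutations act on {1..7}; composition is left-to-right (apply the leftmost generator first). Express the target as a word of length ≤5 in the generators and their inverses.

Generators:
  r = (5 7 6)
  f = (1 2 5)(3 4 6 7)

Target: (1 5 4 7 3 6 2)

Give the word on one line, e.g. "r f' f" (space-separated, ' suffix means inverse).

r f f

  after r: (5 7 6)
  after f: (1 2 5 3 4 6)
  after f: (1 5 4 7 3 6 2)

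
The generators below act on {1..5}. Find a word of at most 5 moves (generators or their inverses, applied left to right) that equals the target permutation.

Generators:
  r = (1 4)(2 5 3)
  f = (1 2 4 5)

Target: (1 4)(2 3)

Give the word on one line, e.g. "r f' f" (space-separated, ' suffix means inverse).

r r f f

  after r: (1 4)(2 5 3)
  after r: (2 3 5)
  after f: (1 2 3)(4 5)
  after f: (1 4)(2 3)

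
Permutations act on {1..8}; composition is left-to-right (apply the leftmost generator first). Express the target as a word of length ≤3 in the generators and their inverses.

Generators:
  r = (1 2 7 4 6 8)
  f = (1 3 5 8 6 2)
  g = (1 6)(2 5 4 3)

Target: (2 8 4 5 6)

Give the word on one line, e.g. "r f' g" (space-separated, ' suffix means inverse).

  after f': (1 2 6 8 5 3)
  after f': (1 6 5)(2 8 3)
  after g': (2 8 4 5 6)

f' f' g'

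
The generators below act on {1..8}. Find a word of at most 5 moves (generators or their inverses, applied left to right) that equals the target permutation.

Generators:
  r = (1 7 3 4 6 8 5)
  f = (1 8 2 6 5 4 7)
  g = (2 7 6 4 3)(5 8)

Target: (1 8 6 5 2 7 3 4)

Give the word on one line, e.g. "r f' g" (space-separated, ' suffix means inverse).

  after g': (2 3 4 6 7)(5 8)
  after r': (1 5 6)(2 7)
  after g': (1 8 5 7 3 4 6)
  after g': (1 5 2 3 6)(4 7)
  after r': (1 8 6 5 2 7 3 4)

g' r' g' g' r'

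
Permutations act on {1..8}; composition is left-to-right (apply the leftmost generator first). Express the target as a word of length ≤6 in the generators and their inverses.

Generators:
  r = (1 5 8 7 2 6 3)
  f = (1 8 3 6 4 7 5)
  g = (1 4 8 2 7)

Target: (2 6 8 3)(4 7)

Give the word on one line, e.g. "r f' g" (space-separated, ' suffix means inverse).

g' f' g f'

  after g': (1 7 2 8 4)
  after f': (1 4 5 7 2)(3 8 6)
  after g: (1 8 6 3 2 4 5)
  after f': (2 6 8 3)(4 7)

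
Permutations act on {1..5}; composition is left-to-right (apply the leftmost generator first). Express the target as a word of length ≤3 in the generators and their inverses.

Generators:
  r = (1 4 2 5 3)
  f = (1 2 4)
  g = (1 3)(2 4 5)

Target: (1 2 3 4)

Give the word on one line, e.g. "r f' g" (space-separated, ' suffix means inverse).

r' r' g

  after r': (1 3 5 2 4)
  after r': (1 5 4 3 2)
  after g: (1 2 3 4)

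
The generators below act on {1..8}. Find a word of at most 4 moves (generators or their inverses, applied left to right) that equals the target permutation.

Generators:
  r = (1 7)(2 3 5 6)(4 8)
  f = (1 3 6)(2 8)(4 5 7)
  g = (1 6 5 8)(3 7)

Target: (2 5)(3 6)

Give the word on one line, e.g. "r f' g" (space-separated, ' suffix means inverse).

  after r: (1 7)(2 3 5 6)(4 8)
  after r: (2 5)(3 6)

r r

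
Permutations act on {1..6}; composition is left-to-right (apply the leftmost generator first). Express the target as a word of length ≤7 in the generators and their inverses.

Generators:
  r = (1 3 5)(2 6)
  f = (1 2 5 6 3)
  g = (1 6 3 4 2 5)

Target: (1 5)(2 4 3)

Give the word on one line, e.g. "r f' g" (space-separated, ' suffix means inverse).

g' f' f' r r

  after g': (1 5 2 4 3 6)
  after f': (1 2 4 6 3 5)
  after f': (2 4 5 3)
  after r: (1 3 6 2 4)
  after r: (1 5)(2 4 3)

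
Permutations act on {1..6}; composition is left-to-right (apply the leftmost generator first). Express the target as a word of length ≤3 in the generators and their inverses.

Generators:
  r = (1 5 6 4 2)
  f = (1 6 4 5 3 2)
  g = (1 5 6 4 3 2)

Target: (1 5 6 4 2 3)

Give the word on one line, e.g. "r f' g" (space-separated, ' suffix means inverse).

g' r r

  after g': (1 2 3 4 6 5)
  after r: (2 3)
  after r: (1 5 6 4 2 3)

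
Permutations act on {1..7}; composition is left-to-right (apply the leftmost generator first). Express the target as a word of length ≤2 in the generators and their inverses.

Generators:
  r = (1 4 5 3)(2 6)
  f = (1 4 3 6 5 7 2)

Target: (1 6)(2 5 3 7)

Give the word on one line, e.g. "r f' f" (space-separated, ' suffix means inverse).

  after r': (1 3 5 4)(2 6)
  after f: (1 6)(2 5 3 7)

r' f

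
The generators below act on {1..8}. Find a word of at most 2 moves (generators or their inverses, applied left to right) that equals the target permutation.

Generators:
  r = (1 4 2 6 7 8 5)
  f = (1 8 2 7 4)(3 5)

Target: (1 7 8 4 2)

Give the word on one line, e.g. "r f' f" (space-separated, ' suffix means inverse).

  after f': (1 4 7 2 8)(3 5)
  after f': (1 7 8 4 2)

f' f'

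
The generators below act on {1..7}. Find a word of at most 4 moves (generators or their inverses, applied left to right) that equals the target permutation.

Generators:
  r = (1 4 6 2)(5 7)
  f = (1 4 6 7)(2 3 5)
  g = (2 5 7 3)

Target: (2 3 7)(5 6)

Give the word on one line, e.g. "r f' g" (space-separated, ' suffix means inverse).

f r'

  after f: (1 4 6 7)(2 3 5)
  after r': (2 3 7)(5 6)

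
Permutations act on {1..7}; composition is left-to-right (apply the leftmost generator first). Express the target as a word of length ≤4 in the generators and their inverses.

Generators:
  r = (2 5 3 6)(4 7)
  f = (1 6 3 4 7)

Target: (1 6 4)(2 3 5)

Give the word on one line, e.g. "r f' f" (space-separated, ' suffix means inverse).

  after r': (2 6 3 5)(4 7)
  after f: (1 6 4)(2 3 5)

r' f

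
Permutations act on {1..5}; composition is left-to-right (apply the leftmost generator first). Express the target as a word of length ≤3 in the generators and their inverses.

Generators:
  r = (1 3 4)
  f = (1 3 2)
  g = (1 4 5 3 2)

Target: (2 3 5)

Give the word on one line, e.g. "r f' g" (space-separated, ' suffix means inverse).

  after r: (1 3 4)
  after g: (1 2)(3 5)
  after f: (2 3 5)

r g f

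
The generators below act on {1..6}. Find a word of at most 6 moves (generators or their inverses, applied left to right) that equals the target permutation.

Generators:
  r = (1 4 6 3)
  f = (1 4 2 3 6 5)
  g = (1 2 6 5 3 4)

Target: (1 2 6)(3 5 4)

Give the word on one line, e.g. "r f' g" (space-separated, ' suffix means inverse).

f' f' f' f'

  after f': (1 5 6 3 2 4)
  after f': (1 6 2)(3 4 5)
  after f': (1 3)(2 5)(4 6)
  after f': (1 2 6)(3 5 4)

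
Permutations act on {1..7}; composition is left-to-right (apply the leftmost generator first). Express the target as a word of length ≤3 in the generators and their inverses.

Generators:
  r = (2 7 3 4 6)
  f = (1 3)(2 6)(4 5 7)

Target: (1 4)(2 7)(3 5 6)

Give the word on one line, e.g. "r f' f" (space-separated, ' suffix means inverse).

  after r': (2 6 4 3 7)
  after f': (1 3 5 4)(6 7)
  after r: (1 4)(2 7)(3 5 6)

r' f' r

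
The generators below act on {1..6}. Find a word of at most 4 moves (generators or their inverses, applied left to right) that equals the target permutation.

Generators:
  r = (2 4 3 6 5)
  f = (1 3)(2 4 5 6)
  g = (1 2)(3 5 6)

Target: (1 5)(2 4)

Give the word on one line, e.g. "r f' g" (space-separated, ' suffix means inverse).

f r' f

  after f: (1 3)(2 4 5 6)
  after r': (1 4 6 5 3)
  after f: (1 5)(2 4)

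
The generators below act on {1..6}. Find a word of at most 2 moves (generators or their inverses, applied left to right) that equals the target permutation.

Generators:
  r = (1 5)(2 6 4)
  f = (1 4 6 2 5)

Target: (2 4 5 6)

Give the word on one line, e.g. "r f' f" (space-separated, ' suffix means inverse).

  after f': (1 5 2 6 4)
  after r: (2 4 5 6)

f' r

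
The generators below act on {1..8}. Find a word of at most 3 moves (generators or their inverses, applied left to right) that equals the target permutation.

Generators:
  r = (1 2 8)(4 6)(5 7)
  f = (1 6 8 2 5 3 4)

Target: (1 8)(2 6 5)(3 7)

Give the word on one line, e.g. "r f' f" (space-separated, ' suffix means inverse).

  after f': (1 4 3 5 2 8 6)
  after r: (1 6 2)(3 7 5 8 4)
  after f: (1 8)(2 6 5)(3 7)

f' r f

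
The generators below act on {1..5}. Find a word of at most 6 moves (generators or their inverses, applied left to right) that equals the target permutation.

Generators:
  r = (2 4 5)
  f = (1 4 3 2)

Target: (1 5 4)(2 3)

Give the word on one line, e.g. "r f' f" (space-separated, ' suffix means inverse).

  after f: (1 4 3 2)
  after f: (1 3)(2 4)
  after f: (1 2 3 4)
  after r': (1 5 4)(2 3)

f f f r'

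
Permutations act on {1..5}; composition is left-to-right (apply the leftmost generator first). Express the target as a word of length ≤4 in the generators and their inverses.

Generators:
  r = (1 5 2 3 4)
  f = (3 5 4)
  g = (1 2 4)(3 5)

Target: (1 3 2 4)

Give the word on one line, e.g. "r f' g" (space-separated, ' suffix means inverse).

  after f: (3 5 4)
  after g': (1 4 5 2)
  after r': (1 3 2 4)

f g' r'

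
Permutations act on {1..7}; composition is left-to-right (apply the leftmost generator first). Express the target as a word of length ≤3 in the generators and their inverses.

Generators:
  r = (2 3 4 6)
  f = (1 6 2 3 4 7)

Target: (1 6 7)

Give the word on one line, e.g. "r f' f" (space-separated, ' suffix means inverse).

  after r': (2 6 4 3)
  after f: (1 6 7)

r' f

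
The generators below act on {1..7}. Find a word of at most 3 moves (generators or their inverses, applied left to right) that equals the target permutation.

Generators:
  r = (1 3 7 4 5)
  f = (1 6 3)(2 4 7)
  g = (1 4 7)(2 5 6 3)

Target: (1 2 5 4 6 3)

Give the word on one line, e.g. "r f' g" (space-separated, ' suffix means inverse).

  after r: (1 3 7 4 5)
  after g: (1 2 5 4 6 3)

r g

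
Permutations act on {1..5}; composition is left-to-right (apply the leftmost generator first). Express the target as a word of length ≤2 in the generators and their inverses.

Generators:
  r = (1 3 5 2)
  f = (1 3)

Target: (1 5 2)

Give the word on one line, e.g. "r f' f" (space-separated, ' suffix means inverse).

f' r

  after f': (1 3)
  after r: (1 5 2)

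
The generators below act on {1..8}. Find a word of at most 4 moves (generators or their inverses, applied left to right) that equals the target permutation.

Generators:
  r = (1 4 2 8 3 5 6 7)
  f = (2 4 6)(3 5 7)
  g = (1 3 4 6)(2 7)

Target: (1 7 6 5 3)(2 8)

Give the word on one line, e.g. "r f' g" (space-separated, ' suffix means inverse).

r f' g'

  after r: (1 4 2 8 3 5 6 7)
  after f': (1 2 8 7)(4 6 5)
  after g': (1 7 6 5 3)(2 8)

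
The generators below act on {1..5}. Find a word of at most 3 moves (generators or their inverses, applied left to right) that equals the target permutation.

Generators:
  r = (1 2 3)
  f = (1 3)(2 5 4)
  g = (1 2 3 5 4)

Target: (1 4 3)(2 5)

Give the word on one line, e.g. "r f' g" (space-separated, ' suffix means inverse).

r' g f

  after r': (1 3 2)
  after g: (1 5 4)
  after f: (1 4 3)(2 5)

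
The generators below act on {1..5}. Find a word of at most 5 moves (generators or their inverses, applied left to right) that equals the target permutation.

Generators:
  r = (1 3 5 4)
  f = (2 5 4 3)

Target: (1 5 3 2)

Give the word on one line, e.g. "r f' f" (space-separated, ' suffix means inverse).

f r' r'

  after f: (2 5 4 3)
  after r': (1 4)(2 3)
  after r': (1 5 3 2)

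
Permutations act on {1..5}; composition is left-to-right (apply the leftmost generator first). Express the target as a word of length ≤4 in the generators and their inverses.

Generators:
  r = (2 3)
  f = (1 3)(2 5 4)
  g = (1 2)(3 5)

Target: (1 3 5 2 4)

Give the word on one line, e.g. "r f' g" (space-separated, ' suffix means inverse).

f' f' r f

  after f': (1 3)(2 4 5)
  after f': (2 5 4)
  after r: (2 5 4 3)
  after f: (1 3 5 2 4)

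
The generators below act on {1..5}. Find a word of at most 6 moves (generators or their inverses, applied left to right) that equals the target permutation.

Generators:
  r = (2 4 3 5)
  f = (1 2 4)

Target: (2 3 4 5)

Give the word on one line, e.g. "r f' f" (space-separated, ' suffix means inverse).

r' f r f r

  after r': (2 5 3 4)
  after f: (1 2 5 3)
  after r: (1 4 3)
  after f: (2 4 3)
  after r: (2 3 4 5)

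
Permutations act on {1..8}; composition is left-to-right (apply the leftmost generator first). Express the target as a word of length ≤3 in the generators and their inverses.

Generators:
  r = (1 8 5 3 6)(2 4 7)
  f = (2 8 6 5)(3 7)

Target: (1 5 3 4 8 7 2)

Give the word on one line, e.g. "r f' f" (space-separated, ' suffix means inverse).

f r' f

  after f: (2 8 6 5)(3 7)
  after r': (1 6 8 3 4 2)(5 7)
  after f: (1 5 3 4 8 7 2)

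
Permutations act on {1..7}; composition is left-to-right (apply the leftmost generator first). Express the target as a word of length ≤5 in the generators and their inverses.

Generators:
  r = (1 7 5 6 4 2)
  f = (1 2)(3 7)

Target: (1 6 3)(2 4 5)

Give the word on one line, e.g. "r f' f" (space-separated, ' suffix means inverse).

f' r' r' f'

  after f': (1 2)(3 7)
  after r': (1 4 6 5 7 3)
  after r': (1 6 7 3 2 4 5)
  after f': (1 6 3)(2 4 5)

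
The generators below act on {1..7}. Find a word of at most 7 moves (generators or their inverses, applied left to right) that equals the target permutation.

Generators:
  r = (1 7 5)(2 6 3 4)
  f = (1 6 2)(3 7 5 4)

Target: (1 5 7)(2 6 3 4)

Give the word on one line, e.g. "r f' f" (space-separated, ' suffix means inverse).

r r r r r

  after r: (1 7 5)(2 6 3 4)
  after r: (1 5 7)(2 3)(4 6)
  after r: (2 4 3 6)
  after r: (1 7 5)
  after r: (1 5 7)(2 6 3 4)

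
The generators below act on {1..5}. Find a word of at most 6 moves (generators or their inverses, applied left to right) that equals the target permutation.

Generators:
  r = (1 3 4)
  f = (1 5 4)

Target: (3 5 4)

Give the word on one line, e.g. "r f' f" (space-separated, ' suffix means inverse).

  after f: (1 5 4)
  after r': (1 5 3)
  after r': (1 5)(3 4)
  after f': (3 5 4)

f r' r' f'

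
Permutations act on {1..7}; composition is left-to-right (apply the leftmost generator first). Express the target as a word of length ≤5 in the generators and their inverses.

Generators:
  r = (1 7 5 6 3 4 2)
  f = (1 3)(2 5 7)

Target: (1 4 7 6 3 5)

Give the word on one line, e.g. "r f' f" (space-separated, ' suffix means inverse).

  after f': (1 3)(2 7 5)
  after r: (1 4 2 5)(3 7 6)
  after f: (1 4 5 3 2 7 6)
  after f: (1 4 7 6 3 5)

f' r f f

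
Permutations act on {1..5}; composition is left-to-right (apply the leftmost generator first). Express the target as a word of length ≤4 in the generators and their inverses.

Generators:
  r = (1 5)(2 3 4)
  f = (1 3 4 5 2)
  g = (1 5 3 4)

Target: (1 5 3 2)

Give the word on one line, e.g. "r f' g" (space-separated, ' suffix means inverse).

f' r' g r'

  after f': (1 2 5 4 3)
  after r': (1 4 2)(3 5)
  after g: (2 5 4)
  after r': (1 5 3 2)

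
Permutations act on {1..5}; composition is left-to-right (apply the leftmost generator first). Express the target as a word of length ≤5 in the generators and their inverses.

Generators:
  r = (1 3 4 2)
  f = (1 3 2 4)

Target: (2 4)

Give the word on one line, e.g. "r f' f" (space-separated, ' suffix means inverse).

  after f': (1 4 2 3)
  after r: (1 2 4)
  after f: (1 4 3 2)
  after r': (1 3 4)
  after r': (2 4)

f' r f r' r'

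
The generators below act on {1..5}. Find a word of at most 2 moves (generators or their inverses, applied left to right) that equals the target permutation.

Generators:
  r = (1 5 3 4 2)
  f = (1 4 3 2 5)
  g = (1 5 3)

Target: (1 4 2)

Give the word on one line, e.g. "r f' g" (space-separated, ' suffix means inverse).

g' r

  after g': (1 3 5)
  after r: (1 4 2)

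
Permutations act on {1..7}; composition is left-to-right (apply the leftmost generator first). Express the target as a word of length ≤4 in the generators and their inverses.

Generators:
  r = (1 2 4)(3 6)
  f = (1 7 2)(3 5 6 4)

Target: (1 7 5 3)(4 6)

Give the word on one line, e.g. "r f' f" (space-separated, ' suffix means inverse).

  after f': (1 2 7)(3 4 6 5)
  after r': (2 7 4 3)(5 6)
  after f': (1 2)(3 7 6)
  after f': (1 7 5 3)(4 6)

f' r' f' f'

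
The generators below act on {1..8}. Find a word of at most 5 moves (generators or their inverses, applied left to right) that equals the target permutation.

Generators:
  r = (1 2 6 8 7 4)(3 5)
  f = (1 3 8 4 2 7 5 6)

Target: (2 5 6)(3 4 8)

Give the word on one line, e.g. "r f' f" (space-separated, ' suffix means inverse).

  after f: (1 3 8 4 2 7 5 6)
  after r': (1 5 2 8 7 3 6 4)
  after r': (1 3 2 6 7 5)
  after f': (2 5 6)(3 4 8)

f r' r' f'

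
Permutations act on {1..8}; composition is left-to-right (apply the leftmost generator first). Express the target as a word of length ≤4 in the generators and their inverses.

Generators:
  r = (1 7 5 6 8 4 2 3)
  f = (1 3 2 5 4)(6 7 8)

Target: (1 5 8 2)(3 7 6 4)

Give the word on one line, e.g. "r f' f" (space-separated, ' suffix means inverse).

  after r: (1 7 5 6 8 4 2 3)
  after r: (1 5 8 2)(3 7 6 4)

r r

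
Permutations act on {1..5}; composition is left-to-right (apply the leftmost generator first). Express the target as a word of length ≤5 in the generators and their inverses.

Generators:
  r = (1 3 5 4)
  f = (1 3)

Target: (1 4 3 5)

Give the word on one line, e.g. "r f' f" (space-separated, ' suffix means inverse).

r f' r f r'

  after r: (1 3 5 4)
  after f': (3 5 4)
  after r: (1 3 4 5)
  after f: (3 4 5)
  after r': (1 4 3 5)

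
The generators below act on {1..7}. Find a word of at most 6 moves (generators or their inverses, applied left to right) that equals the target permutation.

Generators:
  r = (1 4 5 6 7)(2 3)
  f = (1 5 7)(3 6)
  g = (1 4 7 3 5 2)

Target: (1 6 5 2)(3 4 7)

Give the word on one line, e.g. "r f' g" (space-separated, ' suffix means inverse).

  after f': (1 7 5)(3 6)
  after g: (1 3 6 5 4 7 2)
  after f': (1 6)(2 7)(4 5)
  after g': (1 6 2 4 3 7 5)
  after g': (1 6 5 2)(3 4 7)

f' g f' g' g'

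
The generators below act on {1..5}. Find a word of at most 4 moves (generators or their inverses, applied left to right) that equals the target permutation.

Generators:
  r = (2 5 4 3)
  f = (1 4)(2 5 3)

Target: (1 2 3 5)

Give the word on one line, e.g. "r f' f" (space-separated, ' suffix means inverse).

  after f: (1 4)(2 5 3)
  after r': (1 5 4)
  after f': (1 2 3 5)

f r' f'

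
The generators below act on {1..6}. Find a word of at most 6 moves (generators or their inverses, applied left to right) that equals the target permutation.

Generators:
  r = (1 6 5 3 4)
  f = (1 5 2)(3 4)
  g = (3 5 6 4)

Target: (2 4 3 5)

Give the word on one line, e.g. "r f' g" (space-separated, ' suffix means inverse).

f' r r f g'

  after f': (1 2 5)(3 4)
  after r: (1 2 3)(5 6)
  after r: (1 2 4)(3 6)
  after f: (2 3 6 4 5)
  after g': (2 4 3 5)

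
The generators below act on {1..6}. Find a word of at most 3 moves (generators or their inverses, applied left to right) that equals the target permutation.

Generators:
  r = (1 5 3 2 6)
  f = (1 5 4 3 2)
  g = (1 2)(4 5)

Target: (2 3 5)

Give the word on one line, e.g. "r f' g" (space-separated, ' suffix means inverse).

f' g'

  after f': (1 2 3 4 5)
  after g': (2 3 5)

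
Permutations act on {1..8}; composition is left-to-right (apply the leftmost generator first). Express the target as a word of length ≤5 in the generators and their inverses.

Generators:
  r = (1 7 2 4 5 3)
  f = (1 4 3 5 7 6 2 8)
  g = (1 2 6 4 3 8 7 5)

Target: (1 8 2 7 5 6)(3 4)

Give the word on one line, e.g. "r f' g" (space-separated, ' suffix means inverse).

g' r' g g

  after g': (1 5 7 8 3 4 6 2)
  after r': (1 4 6 7 8 5)(2 3)
  after g: (1 3 6 5 2 8)
  after g: (1 8 2 7 5 6)(3 4)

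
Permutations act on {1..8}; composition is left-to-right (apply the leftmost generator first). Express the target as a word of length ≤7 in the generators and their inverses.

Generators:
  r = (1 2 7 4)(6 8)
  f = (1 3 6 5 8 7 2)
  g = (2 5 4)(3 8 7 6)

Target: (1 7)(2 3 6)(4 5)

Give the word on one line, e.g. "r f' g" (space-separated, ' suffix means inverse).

  after g: (2 5 4)(3 8 7 6)
  after r': (1 4)(2 5 7 8)(3 6)
  after f': (1 4 2 6)(5 8 7)
  after g: (1 2 3 8 6)(4 5 7)
  after r: (1 7)(2 3 6)(4 5)

g r' f' g r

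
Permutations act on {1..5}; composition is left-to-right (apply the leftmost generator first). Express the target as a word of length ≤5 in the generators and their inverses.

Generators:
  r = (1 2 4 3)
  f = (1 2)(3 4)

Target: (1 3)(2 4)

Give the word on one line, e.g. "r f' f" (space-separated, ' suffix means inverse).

  after f': (1 2)(3 4)
  after r': (2 3)
  after r': (1 3)(2 4)

f' r' r'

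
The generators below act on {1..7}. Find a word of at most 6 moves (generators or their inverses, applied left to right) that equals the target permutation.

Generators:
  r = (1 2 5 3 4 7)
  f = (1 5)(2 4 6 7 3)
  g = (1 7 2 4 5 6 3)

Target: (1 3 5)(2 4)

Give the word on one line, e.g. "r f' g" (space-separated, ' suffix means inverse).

  after r': (1 7 4 3 5 2)
  after g: (1 2 7 5 4)(3 6)
  after f: (1 4 5 6 2 3 7)
  after g': (1 2 6 7 3)
  after f': (1 3 5)(2 4)

r' g f g' f'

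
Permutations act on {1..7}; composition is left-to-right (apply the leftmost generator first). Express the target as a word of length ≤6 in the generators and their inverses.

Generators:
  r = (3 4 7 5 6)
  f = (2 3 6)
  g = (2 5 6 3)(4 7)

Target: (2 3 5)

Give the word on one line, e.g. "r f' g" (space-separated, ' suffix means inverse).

  after g: (2 5 6 3)(4 7)
  after f': (2 5 3 6)(4 7)
  after g': (3 5 6)
  after f': (2 6)(3 5)
  after f': (2 3 5)

g f' g' f' f'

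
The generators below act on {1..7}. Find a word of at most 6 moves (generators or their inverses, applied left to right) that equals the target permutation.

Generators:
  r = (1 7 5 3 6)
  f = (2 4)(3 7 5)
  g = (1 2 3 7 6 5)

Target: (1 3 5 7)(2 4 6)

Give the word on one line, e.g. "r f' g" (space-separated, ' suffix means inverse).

  after r': (1 6 3 5 7)
  after f: (1 6 7)(2 4)
  after g: (1 5)(2 4 3 7)
  after r': (1 7 2 4 5 6 3)
  after g': (1 3 5 7)(2 4 6)

r' f g r' g'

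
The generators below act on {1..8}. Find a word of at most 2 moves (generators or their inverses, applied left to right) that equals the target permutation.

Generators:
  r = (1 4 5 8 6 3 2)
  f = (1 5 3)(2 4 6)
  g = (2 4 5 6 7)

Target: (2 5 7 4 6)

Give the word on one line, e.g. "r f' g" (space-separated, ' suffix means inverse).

g g

  after g: (2 4 5 6 7)
  after g: (2 5 7 4 6)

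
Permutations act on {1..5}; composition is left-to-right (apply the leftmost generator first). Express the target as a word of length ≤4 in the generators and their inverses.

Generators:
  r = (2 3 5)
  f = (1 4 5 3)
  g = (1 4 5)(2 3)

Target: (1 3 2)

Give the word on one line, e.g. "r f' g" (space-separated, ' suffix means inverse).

  after g': (1 5 4)(2 3)
  after r: (1 2 5 4)
  after g: (1 3 2)

g' r g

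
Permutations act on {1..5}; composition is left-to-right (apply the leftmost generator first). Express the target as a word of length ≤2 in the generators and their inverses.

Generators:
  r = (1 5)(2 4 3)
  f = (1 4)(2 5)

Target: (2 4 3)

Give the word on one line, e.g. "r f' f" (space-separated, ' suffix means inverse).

  after r': (1 5)(2 3 4)
  after r': (2 4 3)

r' r'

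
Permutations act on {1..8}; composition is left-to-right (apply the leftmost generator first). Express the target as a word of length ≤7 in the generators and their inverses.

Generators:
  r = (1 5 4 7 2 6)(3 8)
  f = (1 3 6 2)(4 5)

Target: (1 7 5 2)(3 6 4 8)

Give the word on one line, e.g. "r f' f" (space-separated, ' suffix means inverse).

  after r: (1 5 4 7 2 6)(3 8)
  after r: (1 4 2)(5 7 6)
  after f': (1 5 7 3)(4 6)
  after f': (1 4 3 2 6 5 7)
  after r: (1 7 5 2)(3 6 4 8)

r r f' f' r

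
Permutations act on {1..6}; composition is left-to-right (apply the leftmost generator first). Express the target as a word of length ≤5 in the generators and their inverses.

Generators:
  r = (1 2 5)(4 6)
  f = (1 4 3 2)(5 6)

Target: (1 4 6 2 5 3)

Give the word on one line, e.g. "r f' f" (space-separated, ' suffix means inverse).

  after r: (1 2 5)(4 6)
  after f: (2 6 3)(4 5)
  after f: (1 4 6 2 5 3)

r f f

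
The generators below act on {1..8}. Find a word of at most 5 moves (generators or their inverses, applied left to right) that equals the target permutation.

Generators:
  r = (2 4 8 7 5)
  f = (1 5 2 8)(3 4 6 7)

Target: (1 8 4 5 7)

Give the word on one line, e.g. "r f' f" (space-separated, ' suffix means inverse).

f' f' r' f f

  after f': (1 8 2 5)(3 7 6 4)
  after f': (1 2)(3 6)(4 7)(5 8)
  after r': (1 5 4 8 7 2)(3 6)
  after f: (1 2 5 6 4)(3 7 8)
  after f: (1 8 4 5 7)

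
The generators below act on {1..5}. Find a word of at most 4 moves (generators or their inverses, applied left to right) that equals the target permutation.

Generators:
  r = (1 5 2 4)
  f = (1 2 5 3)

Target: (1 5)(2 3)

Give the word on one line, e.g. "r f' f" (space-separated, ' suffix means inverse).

f f

  after f: (1 2 5 3)
  after f: (1 5)(2 3)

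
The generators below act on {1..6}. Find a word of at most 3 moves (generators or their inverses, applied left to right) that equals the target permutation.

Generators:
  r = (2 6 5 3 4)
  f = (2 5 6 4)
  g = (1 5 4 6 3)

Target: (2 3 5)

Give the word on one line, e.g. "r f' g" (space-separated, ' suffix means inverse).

g r g

  after g: (1 5 4 6 3)
  after r: (1 3)(2 6 4 5)
  after g: (2 3 5)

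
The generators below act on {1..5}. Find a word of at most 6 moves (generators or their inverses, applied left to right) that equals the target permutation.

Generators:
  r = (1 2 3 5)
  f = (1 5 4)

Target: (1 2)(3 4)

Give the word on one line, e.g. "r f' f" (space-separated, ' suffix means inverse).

  after f: (1 5 4)
  after r': (1 3 2)(4 5)
  after r': (1 2 5 4 3)
  after f': (1 2)(3 4)

f r' r' f'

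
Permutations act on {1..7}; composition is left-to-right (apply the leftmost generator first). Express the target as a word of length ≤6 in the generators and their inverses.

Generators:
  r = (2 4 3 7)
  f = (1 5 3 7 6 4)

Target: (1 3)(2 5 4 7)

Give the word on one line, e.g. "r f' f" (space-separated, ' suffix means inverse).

f' r r f'

  after f': (1 4 6 7 3 5)
  after r: (1 3 5)(2 4 6)
  after r: (1 7 2 3 5)(4 6)
  after f': (1 3)(2 5 4 7)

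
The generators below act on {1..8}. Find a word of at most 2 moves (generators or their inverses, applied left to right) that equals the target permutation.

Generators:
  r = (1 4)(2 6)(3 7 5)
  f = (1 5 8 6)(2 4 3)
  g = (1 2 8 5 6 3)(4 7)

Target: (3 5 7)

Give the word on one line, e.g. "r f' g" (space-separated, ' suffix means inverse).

r r

  after r: (1 4)(2 6)(3 7 5)
  after r: (3 5 7)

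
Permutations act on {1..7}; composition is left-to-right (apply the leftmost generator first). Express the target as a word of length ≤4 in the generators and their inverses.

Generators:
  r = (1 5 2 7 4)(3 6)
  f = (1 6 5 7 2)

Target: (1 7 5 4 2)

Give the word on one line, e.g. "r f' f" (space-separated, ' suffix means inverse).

r' r'

  after r': (1 4 7 2 5)(3 6)
  after r': (1 7 5 4 2)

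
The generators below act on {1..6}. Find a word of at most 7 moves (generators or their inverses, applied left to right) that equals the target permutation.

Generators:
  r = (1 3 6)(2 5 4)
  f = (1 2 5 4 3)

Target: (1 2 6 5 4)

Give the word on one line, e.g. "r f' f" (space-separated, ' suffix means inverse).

r f' r' f r

  after r: (1 3 6)(2 5 4)
  after f': (1 4)(3 6)
  after r': (1 5 2 4 6)
  after f: (1 4 6 2 3)
  after r: (1 2 6 5 4)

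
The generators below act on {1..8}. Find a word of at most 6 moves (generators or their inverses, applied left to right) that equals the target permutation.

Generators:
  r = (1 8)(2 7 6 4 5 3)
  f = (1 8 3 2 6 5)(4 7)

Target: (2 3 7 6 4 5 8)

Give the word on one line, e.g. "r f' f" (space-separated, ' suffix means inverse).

  after r: (1 8)(2 7 6 4 5 3)
  after f': (2 4 6 7)(5 8)
  after r: (1 8 3 2 5)
  after r: (2 3 7 6 4 5 8)

r f' r r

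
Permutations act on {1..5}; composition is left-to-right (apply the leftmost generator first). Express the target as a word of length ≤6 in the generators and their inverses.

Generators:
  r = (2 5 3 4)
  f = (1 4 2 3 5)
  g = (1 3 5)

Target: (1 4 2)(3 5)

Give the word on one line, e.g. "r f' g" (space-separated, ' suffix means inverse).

r f' g f

  after r: (2 5 3 4)
  after f': (1 5 2 3)
  after g: (2 5)
  after f: (1 4 2)(3 5)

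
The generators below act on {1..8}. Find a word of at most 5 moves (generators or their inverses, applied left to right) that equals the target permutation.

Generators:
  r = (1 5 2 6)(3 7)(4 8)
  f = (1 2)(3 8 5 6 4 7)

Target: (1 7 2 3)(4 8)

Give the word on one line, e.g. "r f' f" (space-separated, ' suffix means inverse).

r' f' f' f' r'

  after r': (1 6 2 5)(3 7)(4 8)
  after f': (1 5 2 8 6)(3 4)
  after f': (1 8 5)(2 3 6)(4 7)
  after f': (1 3 5 2 7 6)
  after r': (1 7 2 3)(4 8)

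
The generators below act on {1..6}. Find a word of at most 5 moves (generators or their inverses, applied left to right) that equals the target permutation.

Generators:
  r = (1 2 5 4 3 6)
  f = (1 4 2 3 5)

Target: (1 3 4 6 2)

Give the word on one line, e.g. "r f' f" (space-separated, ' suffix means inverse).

f' r f r f'

  after f': (1 5 3 2 4)
  after r: (1 4 2 3 5 6)
  after f: (1 2 5 6 4 3)
  after r: (1 5)(2 4 6 3)
  after f': (1 3 4 6 2)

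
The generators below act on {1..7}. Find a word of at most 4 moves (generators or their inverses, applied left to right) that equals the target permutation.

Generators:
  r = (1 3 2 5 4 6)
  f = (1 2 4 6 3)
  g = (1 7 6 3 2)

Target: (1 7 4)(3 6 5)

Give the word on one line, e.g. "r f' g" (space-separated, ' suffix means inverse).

  after r': (1 6 4 5 2 3)
  after g: (1 3 7 6 4 5)
  after r': (2 3 7 4)(5 6)
  after g: (1 7 4)(3 6 5)

r' g r' g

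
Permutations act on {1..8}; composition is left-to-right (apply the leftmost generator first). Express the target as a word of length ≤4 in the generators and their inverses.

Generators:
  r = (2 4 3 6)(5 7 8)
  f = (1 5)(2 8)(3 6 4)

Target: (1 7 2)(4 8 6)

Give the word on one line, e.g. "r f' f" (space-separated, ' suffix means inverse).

f r' r' f

  after f: (1 5)(2 8)(3 6 4)
  after r': (1 8 6 2 7 5)
  after r': (1 7 8 3 4 2 5)
  after f: (1 7 2)(4 8 6)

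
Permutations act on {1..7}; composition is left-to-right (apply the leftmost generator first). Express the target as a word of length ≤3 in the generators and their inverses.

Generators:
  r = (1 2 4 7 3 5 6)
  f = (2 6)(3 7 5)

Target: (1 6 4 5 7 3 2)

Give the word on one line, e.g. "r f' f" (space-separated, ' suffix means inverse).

  after f': (2 6)(3 5 7)
  after r: (1 2)(3 6 4 7 5)
  after f: (1 6 4 5 7 3 2)

f' r f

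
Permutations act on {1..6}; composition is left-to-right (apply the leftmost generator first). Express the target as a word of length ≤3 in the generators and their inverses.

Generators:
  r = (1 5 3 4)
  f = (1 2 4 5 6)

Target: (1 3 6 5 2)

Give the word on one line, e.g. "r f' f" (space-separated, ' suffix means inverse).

  after r: (1 5 3 4)
  after r: (1 3)(4 5)
  after f': (1 3 6 5 2)

r r f'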